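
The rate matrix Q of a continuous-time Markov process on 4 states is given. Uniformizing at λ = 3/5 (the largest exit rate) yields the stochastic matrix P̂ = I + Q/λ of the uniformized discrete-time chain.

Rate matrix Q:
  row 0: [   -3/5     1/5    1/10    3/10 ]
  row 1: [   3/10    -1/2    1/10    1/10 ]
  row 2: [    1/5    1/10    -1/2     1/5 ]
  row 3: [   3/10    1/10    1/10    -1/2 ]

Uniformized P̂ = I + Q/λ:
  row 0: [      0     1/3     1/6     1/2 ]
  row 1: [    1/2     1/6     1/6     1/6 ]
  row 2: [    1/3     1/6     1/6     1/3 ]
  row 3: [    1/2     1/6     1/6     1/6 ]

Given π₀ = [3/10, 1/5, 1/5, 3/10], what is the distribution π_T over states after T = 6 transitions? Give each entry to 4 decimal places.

π = [0.3148, 0.2192, 0.1667, 0.2994]

t=0: π = [0.3000, 0.2000, 0.2000, 0.3000]
t=1: π = [0.3167, 0.2167, 0.1667, 0.3000]
t=2: π = [0.3139, 0.2194, 0.1667, 0.3000]
t=3: π = [0.3153, 0.2190, 0.1667, 0.2991]
t=4: π = [0.3146, 0.2192, 0.1667, 0.2995]
t=5: π = [0.3149, 0.2191, 0.1667, 0.2993]
t=6: π = [0.3148, 0.2192, 0.1667, 0.2994]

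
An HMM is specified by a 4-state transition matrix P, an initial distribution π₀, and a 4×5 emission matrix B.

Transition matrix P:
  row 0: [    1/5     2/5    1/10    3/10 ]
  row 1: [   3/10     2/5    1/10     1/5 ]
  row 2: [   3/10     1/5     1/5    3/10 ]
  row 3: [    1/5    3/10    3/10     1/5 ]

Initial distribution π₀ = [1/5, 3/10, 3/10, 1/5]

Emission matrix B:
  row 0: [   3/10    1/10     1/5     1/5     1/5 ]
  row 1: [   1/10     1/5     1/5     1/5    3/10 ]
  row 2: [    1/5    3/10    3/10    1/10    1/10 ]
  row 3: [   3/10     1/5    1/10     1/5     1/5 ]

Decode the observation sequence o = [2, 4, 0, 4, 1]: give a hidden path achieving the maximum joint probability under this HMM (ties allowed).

path = [1, 1, 0, 1, 1]

t=0: δ = [4.000e-02, 6.000e-02, 9.000e-02, 2.000e-02]  (obs o_0=2)
t=1: δ = [5.400e-03, 7.200e-03, 1.800e-03, 5.400e-03]  ψ = [2, 1, 2, 2]  (obs o_1=4)
t=2: δ = [6.480e-04, 2.880e-04, 3.240e-04, 4.860e-04]  ψ = [1, 1, 3, 0]  (obs o_2=0)
t=3: δ = [2.592e-05, 7.776e-05, 1.458e-05, 3.888e-05]  ψ = [0, 0, 3, 0]  (obs o_3=4)
t=4: δ = [2.333e-06, 6.221e-06, 3.499e-06, 3.110e-06]  ψ = [1, 1, 3, 1]  (obs o_4=1)
backtrack: best end state = 1; path = [1, 1, 0, 1, 1]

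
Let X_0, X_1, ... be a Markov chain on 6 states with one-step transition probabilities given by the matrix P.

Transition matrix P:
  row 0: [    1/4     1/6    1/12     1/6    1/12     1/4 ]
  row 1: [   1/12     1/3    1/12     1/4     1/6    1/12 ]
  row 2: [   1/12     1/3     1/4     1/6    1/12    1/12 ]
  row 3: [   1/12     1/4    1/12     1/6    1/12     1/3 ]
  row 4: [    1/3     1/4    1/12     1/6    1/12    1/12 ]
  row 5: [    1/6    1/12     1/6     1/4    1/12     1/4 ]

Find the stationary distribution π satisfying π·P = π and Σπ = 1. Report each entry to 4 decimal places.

π = [0.1499, 0.2353, 0.1191, 0.2022, 0.1029, 0.1906]

Balance equations π_j = Σ_i π_i·P[i][j]:
  π_0 = 1/4·π_0 + 1/12·π_1 + 1/12·π_2 + 1/12·π_3 + 1/3·π_4 + 1/6·π_5
  π_1 = 1/6·π_0 + 1/3·π_1 + 1/3·π_2 + 1/4·π_3 + 1/4·π_4 + 1/12·π_5
  π_2 = 1/12·π_0 + 1/12·π_1 + 1/4·π_2 + 1/12·π_3 + 1/12·π_4 + 1/6·π_5
  π_3 = 1/6·π_0 + 1/4·π_1 + 1/6·π_2 + 1/6·π_3 + 1/6·π_4 + 1/4·π_5
  π_4 = 1/12·π_0 + 1/6·π_1 + 1/12·π_2 + 1/12·π_3 + 1/12·π_4 + 1/12·π_5
  normalize: π_0 + π_1 + π_2 + π_3 + π_4 + π_5 = 1
Solving the linear system gives exactly π = [4234/28237, 6643/28237, 3362/28237, 17125/84711, 8720/84711, 5383/28237].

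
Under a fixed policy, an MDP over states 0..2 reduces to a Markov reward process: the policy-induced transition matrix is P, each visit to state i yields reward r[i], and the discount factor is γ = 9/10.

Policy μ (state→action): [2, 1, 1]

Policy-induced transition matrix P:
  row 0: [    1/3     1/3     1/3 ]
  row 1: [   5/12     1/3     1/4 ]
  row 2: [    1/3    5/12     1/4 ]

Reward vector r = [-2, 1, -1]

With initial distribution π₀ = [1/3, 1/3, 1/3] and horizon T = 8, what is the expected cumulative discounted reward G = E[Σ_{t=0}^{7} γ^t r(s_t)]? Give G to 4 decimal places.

t=0: π = [0.3333, 0.3333, 0.3333], E[r] = -0.6667, γ^t·E[r] = -0.666667, running G = -0.666667
t=1: π = [0.3611, 0.3611, 0.2778], E[r] = -0.6389, γ^t·E[r] = -0.575000, running G = -1.241667
t=2: π = [0.3634, 0.3565, 0.2801], E[r] = -0.6505, γ^t·E[r] = -0.526875, running G = -1.768542
t=3: π = [0.3630, 0.3567, 0.2803], E[r] = -0.6497, γ^t·E[r] = -0.473625, running G = -2.242167
t=4: π = [0.3631, 0.3567, 0.2803], E[r] = -0.6497, γ^t·E[r] = -0.426252, running G = -2.668419
t=5: π = [0.3631, 0.3567, 0.2803], E[r] = -0.6497, γ^t·E[r] = -0.383631, running G = -3.052049
t=6: π = [0.3631, 0.3567, 0.2803], E[r] = -0.6497, γ^t·E[r] = -0.345267, running G = -3.397317
t=7: π = [0.3631, 0.3567, 0.2803], E[r] = -0.6497, γ^t·E[r] = -0.310741, running G = -3.708057

G = -3.7081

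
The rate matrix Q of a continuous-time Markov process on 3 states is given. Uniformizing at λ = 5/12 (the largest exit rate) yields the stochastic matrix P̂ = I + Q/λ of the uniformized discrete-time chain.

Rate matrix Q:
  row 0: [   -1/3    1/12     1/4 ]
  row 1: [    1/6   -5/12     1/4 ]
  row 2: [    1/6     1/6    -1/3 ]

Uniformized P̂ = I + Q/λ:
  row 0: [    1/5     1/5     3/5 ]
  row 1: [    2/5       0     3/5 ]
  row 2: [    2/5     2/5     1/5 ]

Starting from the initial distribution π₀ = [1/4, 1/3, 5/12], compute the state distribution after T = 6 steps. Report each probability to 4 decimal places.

π = [0.3333, 0.2381, 0.4285]

t=0: π = [0.2500, 0.3333, 0.4167]
t=1: π = [0.3500, 0.2167, 0.4333]
t=2: π = [0.3300, 0.2433, 0.4267]
t=3: π = [0.3340, 0.2367, 0.4293]
t=4: π = [0.3332, 0.2385, 0.4283]
t=5: π = [0.3334, 0.2379, 0.4287]
t=6: π = [0.3333, 0.2381, 0.4285]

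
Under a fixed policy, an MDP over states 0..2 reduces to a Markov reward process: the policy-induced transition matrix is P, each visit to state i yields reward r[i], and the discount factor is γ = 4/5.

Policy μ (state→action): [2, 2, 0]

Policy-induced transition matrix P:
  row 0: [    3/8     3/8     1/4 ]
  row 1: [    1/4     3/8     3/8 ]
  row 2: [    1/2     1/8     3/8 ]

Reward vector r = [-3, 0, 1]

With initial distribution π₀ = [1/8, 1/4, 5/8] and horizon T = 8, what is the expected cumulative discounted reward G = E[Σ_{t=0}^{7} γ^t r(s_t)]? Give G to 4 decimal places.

t=0: π = [0.1250, 0.2500, 0.6250], E[r] = 0.2500, γ^t·E[r] = 0.250000, running G = 0.250000
t=1: π = [0.4219, 0.2188, 0.3594], E[r] = -0.9063, γ^t·E[r] = -0.725000, running G = -0.475000
t=2: π = [0.3926, 0.2852, 0.3223], E[r] = -0.8555, γ^t·E[r] = -0.547500, running G = -1.022500
t=3: π = [0.3796, 0.2944, 0.3259], E[r] = -0.8130, γ^t·E[r] = -0.416250, running G = -1.438750
t=4: π = [0.3789, 0.2935, 0.3275], E[r] = -0.8093, γ^t·E[r] = -0.331475, running G = -1.770225
t=5: π = [0.3793, 0.2931, 0.3276], E[r] = -0.8101, γ^t·E[r] = -0.265463, running G = -2.035688
t=6: π = [0.3793, 0.2931, 0.3276], E[r] = -0.8104, γ^t·E[r] = -0.212429, running G = -2.248116
t=7: π = [0.3793, 0.2931, 0.3276], E[r] = -0.8104, γ^t·E[r] = -0.169943, running G = -2.418059

G = -2.4181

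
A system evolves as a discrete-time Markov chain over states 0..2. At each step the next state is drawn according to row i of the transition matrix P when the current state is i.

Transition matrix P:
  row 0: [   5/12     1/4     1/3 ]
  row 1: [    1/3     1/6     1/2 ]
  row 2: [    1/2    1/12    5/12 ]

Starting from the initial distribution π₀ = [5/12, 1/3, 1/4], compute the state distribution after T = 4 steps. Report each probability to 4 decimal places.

π = [0.4354, 0.1701, 0.3945]

t=0: π = [0.4167, 0.3333, 0.2500]
t=1: π = [0.4097, 0.1806, 0.4097]
t=2: π = [0.4358, 0.1667, 0.3976]
t=3: π = [0.4359, 0.1698, 0.3942]
t=4: π = [0.4354, 0.1701, 0.3945]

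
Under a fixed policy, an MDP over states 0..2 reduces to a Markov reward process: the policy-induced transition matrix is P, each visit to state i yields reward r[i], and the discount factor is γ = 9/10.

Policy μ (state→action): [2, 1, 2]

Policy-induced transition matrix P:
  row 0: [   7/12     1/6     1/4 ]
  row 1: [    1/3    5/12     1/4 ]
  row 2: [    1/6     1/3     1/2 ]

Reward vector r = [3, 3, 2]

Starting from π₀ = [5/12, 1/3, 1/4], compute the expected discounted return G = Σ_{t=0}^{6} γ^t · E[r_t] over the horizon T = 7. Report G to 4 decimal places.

t=0: π = [0.4167, 0.3333, 0.2500], E[r] = 2.7500, γ^t·E[r] = 2.750000, running G = 2.750000
t=1: π = [0.3958, 0.2917, 0.3125], E[r] = 2.6875, γ^t·E[r] = 2.418750, running G = 5.168750
t=2: π = [0.3802, 0.2917, 0.3281], E[r] = 2.6719, γ^t·E[r] = 2.164219, running G = 7.332969
t=3: π = [0.3737, 0.2943, 0.3320], E[r] = 2.6680, γ^t·E[r] = 1.944949, running G = 9.277918
t=4: π = [0.3714, 0.2956, 0.3330], E[r] = 2.6670, γ^t·E[r] = 1.749814, running G = 11.027732
t=5: π = [0.3707, 0.2961, 0.3333], E[r] = 2.6667, γ^t·E[r] = 1.574688, running G = 12.602420
t=6: π = [0.3705, 0.2962, 0.3333], E[r] = 2.6667, γ^t·E[r] = 1.417187, running G = 14.019606

G = 14.0196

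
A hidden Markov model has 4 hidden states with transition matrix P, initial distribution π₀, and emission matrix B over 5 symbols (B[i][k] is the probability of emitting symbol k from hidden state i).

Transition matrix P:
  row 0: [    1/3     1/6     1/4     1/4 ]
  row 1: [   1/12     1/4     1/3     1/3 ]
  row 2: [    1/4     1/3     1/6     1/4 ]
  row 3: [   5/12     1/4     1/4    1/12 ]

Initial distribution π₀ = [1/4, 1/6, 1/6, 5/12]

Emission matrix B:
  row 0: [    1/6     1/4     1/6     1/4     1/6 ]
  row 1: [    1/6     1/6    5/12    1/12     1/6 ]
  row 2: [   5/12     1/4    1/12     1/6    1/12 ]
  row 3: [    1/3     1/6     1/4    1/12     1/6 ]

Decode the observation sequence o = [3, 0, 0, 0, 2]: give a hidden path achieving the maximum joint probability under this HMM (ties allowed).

path = [0, 2, 3, 2, 1]

t=0: δ = [6.250e-02, 1.389e-02, 2.778e-02, 3.472e-02]  (obs o_0=3)
t=1: δ = [3.472e-03, 1.736e-03, 6.510e-03, 5.208e-03]  ψ = [0, 0, 0, 0]  (obs o_1=0)
t=2: δ = [3.617e-04, 3.617e-04, 5.425e-04, 5.425e-04]  ψ = [3, 2, 3, 2]  (obs o_2=0)
t=3: δ = [3.768e-05, 3.014e-05, 5.651e-05, 4.521e-05]  ψ = [3, 2, 3, 2]  (obs o_3=0)
t=4: δ = [3.140e-06, 7.849e-06, 9.419e-07, 3.532e-06]  ψ = [3, 2, 3, 2]  (obs o_4=2)
backtrack: best end state = 1; path = [0, 2, 3, 2, 1]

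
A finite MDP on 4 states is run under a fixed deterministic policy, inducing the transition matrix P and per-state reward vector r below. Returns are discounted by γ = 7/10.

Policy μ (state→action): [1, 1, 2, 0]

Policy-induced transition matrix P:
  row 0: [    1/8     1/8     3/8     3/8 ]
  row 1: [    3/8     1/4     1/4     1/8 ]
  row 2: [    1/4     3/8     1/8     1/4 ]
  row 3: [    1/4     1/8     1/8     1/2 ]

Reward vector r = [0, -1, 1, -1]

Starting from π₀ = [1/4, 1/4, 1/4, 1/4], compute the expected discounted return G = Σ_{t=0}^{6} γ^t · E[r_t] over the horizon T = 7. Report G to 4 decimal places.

t=0: π = [0.2500, 0.2500, 0.2500, 0.2500], E[r] = -0.2500, γ^t·E[r] = -0.250000, running G = -0.250000
t=1: π = [0.2500, 0.2188, 0.2188, 0.3125], E[r] = -0.3125, γ^t·E[r] = -0.218750, running G = -0.468750
t=2: π = [0.2461, 0.2070, 0.2148, 0.3320], E[r] = -0.3242, γ^t·E[r] = -0.158867, running G = -0.627617
t=3: π = [0.2451, 0.2046, 0.2124, 0.3379], E[r] = -0.3301, γ^t·E[r] = -0.113217, running G = -0.740834
t=4: π = [0.2449, 0.2037, 0.2119, 0.3395], E[r] = -0.3314, γ^t·E[r] = -0.079560, running G = -0.820393
t=5: π = [0.2448, 0.2034, 0.2117, 0.3400], E[r] = -0.3318, γ^t·E[r] = -0.055761, running G = -0.876154
t=6: π = [0.2448, 0.2034, 0.2116, 0.3402], E[r] = -0.3319, γ^t·E[r] = -0.039048, running G = -0.915202

G = -0.9152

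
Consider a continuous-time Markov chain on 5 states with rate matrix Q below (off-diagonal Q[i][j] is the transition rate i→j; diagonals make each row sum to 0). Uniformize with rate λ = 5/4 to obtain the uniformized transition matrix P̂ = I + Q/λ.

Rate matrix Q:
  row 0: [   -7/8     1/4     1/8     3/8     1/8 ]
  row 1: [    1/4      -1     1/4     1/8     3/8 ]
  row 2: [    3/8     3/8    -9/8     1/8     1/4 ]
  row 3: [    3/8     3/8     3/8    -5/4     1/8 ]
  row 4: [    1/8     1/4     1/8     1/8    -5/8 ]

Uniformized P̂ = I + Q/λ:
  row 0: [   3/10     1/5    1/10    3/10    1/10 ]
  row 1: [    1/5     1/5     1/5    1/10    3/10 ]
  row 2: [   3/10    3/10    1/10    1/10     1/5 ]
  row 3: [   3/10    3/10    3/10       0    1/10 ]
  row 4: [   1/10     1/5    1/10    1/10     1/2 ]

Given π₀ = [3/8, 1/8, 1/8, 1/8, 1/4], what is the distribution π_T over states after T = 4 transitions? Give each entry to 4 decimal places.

π = [0.2245, 0.2282, 0.1494, 0.1320, 0.2659]

t=0: π = [0.3750, 0.1250, 0.1250, 0.1250, 0.2500]
t=1: π = [0.2375, 0.2250, 0.1375, 0.1625, 0.2375]
t=2: π = [0.2300, 0.2300, 0.1550, 0.1313, 0.2538]
t=3: π = [0.2263, 0.2286, 0.1493, 0.1329, 0.2630]
t=4: π = [0.2245, 0.2282, 0.1494, 0.1320, 0.2659]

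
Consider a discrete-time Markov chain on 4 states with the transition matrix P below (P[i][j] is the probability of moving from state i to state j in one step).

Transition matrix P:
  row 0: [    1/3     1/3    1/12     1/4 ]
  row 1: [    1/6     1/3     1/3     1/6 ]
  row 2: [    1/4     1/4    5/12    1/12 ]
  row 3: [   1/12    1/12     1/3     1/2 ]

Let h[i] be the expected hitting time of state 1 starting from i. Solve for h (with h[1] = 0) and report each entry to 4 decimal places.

h = [4.1053, 0.0000, 4.2632, 5.5263]

First-step conditioning: h[1] = 0; for i ≠ 1, h[i] = 1 + Σ_k P[i][k]·h[k].
  h[0] = 1 + 1/3·h[0] + 1/12·h[2] + 1/4·h[3]
  h[2] = 1 + 1/4·h[0] + 5/12·h[2] + 1/12·h[3]
  h[3] = 1 + 1/12·h[0] + 1/3·h[2] + 1/2·h[3]
Solving the 3×3 linear system over states ≠ 1 gives exactly h = [78/19, 0, 81/19, 105/19] (h[1] = 0 is the target).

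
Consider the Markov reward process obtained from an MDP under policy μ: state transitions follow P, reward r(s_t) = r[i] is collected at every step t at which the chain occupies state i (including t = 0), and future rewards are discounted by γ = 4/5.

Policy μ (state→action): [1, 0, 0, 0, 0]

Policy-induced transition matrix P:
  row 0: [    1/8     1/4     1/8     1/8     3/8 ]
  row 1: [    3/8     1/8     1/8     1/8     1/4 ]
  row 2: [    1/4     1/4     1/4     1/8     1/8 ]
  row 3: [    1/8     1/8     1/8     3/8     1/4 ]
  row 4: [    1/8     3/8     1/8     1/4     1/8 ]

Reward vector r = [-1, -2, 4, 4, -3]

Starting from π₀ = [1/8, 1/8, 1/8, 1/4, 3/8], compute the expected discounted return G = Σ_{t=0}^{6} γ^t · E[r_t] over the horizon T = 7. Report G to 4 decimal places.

t=0: π = [0.1250, 0.1250, 0.1250, 0.2500, 0.3750], E[r] = 0.0000, γ^t·E[r] = 0.000000, running G = 0.000000
t=1: π = [0.1719, 0.2500, 0.1406, 0.2344, 0.2031], E[r] = 0.2188, γ^t·E[r] = 0.175000, running G = 0.175000
t=2: π = [0.2051, 0.2148, 0.1426, 0.2090, 0.2285], E[r] = 0.0859, γ^t·E[r] = 0.055000, running G = 0.230000
t=3: π = [0.1965, 0.2256, 0.1428, 0.2058, 0.2292], E[r] = 0.0591, γ^t·E[r] = 0.030250, running G = 0.260250
t=4: π = [0.1992, 0.2247, 0.1429, 0.2051, 0.2281], E[r] = 0.0590, γ^t·E[r] = 0.024150, running G = 0.284400
t=5: π = [0.1990, 0.2248, 0.1429, 0.2048, 0.2285], E[r] = 0.0563, γ^t·E[r] = 0.018463, running G = 0.302863
t=6: π = [0.1991, 0.2249, 0.1429, 0.2048, 0.2285], E[r] = 0.0563, γ^t·E[r] = 0.014765, running G = 0.317627

G = 0.3176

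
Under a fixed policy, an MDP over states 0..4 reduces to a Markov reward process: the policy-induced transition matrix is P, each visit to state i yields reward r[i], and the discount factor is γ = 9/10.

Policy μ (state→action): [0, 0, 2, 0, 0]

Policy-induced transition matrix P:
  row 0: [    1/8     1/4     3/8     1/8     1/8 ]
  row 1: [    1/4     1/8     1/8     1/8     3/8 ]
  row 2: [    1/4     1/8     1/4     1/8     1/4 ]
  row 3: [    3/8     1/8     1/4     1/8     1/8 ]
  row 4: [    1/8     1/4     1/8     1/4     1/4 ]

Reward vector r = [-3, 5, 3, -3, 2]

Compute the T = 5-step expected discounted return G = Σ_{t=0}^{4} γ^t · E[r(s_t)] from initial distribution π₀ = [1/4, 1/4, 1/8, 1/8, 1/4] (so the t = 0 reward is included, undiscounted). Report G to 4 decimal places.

t=0: π = [0.2500, 0.2500, 0.1250, 0.1250, 0.2500], E[r] = 1.0000, γ^t·E[r] = 1.000000, running G = 1.000000
t=1: π = [0.2031, 0.1875, 0.2188, 0.1563, 0.2344], E[r] = 0.9844, γ^t·E[r] = 0.885938, running G = 1.885938
t=2: π = [0.2148, 0.1797, 0.2227, 0.1543, 0.2285], E[r] = 0.9160, γ^t·E[r] = 0.741973, running G = 2.627910
t=3: π = [0.2139, 0.1804, 0.2258, 0.1536, 0.2263], E[r] = 0.9299, γ^t·E[r] = 0.677920, running G = 3.305830
t=4: π = [0.2142, 0.1800, 0.2259, 0.1533, 0.2266], E[r] = 0.9286, γ^t·E[r] = 0.609287, running G = 3.915118

G = 3.9151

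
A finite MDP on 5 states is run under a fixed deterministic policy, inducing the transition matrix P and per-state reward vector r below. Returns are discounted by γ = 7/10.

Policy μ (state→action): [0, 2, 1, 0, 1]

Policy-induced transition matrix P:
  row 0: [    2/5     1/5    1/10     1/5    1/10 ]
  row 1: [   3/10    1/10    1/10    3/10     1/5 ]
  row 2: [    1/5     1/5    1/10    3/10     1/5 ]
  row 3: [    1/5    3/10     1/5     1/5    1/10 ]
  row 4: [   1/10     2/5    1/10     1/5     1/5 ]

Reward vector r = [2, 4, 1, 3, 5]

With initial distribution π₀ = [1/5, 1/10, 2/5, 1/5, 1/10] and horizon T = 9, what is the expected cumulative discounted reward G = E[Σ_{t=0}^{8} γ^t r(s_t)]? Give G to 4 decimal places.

t=0: π = [0.2000, 0.1000, 0.4000, 0.2000, 0.1000], E[r] = 2.3000, γ^t·E[r] = 2.300000, running G = 2.300000
t=1: π = [0.2400, 0.2300, 0.1200, 0.2500, 0.1600], E[r] = 3.0700, γ^t·E[r] = 2.149000, running G = 4.449000
t=2: π = [0.2550, 0.2340, 0.1250, 0.2350, 0.1510], E[r] = 3.0310, γ^t·E[r] = 1.485190, running G = 5.934190
t=3: π = [0.2593, 0.2303, 0.1235, 0.2359, 0.1510], E[r] = 3.0260, γ^t·E[r] = 1.037918, running G = 6.972108
t=4: π = [0.2598, 0.2308, 0.1236, 0.2354, 0.1505], E[r] = 3.0248, γ^t·E[r] = 0.726242, running G = 7.698350
t=5: π = [0.2600, 0.2306, 0.1235, 0.2354, 0.1505], E[r] = 3.0245, γ^t·E[r] = 0.508321, running G = 8.206672
t=6: π = [0.2600, 0.2306, 0.1235, 0.2354, 0.1505], E[r] = 3.0244, γ^t·E[r] = 0.355819, running G = 8.562490
t=7: π = [0.2600, 0.2306, 0.1235, 0.2354, 0.1505], E[r] = 3.0244, γ^t·E[r] = 0.249072, running G = 8.811562
t=8: π = [0.2600, 0.2306, 0.1235, 0.2354, 0.1505], E[r] = 3.0244, γ^t·E[r] = 0.174350, running G = 8.985913

G = 8.9859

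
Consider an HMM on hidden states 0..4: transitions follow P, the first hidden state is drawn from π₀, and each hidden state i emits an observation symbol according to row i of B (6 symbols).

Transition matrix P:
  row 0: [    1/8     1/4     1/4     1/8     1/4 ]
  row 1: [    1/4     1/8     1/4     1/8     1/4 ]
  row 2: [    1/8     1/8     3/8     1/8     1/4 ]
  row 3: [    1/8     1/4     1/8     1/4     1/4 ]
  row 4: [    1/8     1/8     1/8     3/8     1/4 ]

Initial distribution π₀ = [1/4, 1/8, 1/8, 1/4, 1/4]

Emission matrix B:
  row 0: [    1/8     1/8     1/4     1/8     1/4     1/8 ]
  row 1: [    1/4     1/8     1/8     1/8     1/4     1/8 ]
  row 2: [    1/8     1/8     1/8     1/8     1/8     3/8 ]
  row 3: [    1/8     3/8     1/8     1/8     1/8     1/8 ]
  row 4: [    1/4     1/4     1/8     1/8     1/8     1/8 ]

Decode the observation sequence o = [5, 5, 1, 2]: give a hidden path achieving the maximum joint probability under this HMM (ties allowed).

t=0: δ = [3.125e-02, 1.562e-02, 4.688e-02, 3.125e-02, 3.125e-02]  (obs o_0=5)
t=1: δ = [7.324e-04, 9.766e-04, 6.592e-03, 1.465e-03, 1.465e-03]  ψ = [2, 0, 2, 4, 2]  (obs o_1=5)
t=2: δ = [1.030e-04, 1.030e-04, 3.090e-04, 3.090e-04, 4.120e-04]  ψ = [2, 2, 2, 2, 2]  (obs o_2=1)
t=3: δ = [1.287e-05, 9.656e-06, 1.448e-05, 1.931e-05, 1.287e-05]  ψ = [4, 3, 2, 4, 4]  (obs o_3=2)
backtrack: best end state = 3; path = [2, 2, 4, 3]

path = [2, 2, 4, 3]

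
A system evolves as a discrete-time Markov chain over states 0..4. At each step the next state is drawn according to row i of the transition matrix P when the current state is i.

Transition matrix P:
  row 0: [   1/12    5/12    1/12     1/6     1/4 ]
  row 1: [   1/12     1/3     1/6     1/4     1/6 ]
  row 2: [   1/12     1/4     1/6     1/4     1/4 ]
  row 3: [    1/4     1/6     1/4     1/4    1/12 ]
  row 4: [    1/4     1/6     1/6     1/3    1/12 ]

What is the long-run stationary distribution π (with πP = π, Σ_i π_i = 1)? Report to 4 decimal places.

Balance equations π_j = Σ_i π_i·P[i][j]:
  π_0 = 1/12·π_0 + 1/12·π_1 + 1/12·π_2 + 1/4·π_3 + 1/4·π_4
  π_1 = 5/12·π_0 + 1/3·π_1 + 1/4·π_2 + 1/6·π_3 + 1/6·π_4
  π_2 = 1/12·π_0 + 1/6·π_1 + 1/6·π_2 + 1/4·π_3 + 1/6·π_4
  π_3 = 1/6·π_0 + 1/4·π_1 + 1/4·π_2 + 1/4·π_3 + 1/3·π_4
  normalize: π_0 + π_1 + π_2 + π_3 + π_4 = 1
Solving the linear system gives exactly π = [3429/22600, 743/2825, 3953/22600, 1133/4520, 3609/22600].

π = [0.1517, 0.2630, 0.1749, 0.2507, 0.1597]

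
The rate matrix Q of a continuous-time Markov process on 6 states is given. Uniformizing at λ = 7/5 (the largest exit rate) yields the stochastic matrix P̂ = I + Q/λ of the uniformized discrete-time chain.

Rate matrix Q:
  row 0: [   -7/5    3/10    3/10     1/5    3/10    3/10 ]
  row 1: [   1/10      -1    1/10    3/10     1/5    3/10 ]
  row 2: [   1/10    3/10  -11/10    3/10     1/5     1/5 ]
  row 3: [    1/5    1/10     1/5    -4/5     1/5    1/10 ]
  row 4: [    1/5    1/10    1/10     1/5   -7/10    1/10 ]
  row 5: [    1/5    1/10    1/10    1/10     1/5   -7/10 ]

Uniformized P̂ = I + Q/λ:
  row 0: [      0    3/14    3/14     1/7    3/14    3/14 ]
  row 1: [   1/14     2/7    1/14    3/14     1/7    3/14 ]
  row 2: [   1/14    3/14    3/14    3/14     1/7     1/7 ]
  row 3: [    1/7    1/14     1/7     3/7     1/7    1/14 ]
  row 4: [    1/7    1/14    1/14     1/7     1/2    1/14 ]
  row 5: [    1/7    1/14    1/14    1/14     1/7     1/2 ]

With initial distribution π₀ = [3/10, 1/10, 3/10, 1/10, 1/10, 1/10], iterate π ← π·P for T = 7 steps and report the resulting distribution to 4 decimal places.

π = [0.1093, 0.1324, 0.1186, 0.2051, 0.2343, 0.2003]

t=0: π = [0.3000, 0.1000, 0.3000, 0.1000, 0.1000, 0.1000]
t=1: π = [0.0714, 0.1786, 0.1643, 0.1929, 0.2000, 0.1929]
t=2: π = [0.1082, 0.1434, 0.1189, 0.2087, 0.2194, 0.2015]
t=3: π = [0.1087, 0.1346, 0.1188, 0.2068, 0.2289, 0.2022]
t=4: π = [0.1092, 0.1328, 0.1187, 0.2056, 0.2324, 0.2013]
t=5: π = [0.1093, 0.1324, 0.1187, 0.2052, 0.2337, 0.2008]
t=6: π = [0.1093, 0.1324, 0.1187, 0.2051, 0.2341, 0.2005]
t=7: π = [0.1093, 0.1324, 0.1186, 0.2051, 0.2343, 0.2003]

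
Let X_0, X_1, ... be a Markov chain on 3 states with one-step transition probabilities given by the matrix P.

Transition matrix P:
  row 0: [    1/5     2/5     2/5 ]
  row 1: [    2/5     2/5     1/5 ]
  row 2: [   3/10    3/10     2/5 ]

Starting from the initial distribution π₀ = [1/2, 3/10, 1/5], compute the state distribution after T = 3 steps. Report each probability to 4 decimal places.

t=0: π = [0.5000, 0.3000, 0.2000]
t=1: π = [0.2800, 0.3800, 0.3400]
t=2: π = [0.3100, 0.3660, 0.3240]
t=3: π = [0.3056, 0.3676, 0.3268]

π = [0.3056, 0.3676, 0.3268]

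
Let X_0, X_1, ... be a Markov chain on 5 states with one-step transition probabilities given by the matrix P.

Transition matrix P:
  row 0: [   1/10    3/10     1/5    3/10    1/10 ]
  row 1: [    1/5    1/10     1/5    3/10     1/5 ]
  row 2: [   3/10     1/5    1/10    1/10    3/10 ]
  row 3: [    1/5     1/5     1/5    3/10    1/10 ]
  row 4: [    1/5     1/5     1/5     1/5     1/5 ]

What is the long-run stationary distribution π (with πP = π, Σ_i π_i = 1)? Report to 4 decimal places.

Balance equations π_j = Σ_i π_i·P[i][j]:
  π_0 = 1/10·π_0 + 1/5·π_1 + 3/10·π_2 + 1/5·π_3 + 1/5·π_4
  π_1 = 3/10·π_0 + 1/10·π_1 + 1/5·π_2 + 1/5·π_3 + 1/5·π_4
  π_2 = 1/5·π_0 + 1/5·π_1 + 1/10·π_2 + 1/5·π_3 + 1/5·π_4
  π_3 = 3/10·π_0 + 3/10·π_1 + 1/10·π_2 + 3/10·π_3 + 1/5·π_4
  normalize: π_0 + π_1 + π_2 + π_3 + π_4 = 1
Solving the linear system gives exactly π = [24/121, 266/1331, 2/11, 2950/11979, 2081/11979].

π = [0.1983, 0.1998, 0.1818, 0.2463, 0.1737]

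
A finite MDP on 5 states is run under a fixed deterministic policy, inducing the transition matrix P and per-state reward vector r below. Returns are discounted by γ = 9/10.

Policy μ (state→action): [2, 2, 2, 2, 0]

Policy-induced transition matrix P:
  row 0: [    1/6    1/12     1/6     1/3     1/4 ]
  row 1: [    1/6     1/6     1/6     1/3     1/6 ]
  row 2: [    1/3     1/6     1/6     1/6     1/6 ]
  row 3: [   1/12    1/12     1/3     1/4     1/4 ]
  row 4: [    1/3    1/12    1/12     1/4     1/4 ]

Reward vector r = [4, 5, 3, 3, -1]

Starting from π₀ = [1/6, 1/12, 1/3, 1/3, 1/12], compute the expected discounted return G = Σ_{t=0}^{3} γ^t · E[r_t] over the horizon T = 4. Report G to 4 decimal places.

G = 9.2364

t=0: π = [0.1667, 0.0833, 0.3333, 0.3333, 0.0833], E[r] = 3.0000, γ^t·E[r] = 3.000000, running G = 3.000000
t=1: π = [0.2083, 0.1181, 0.2153, 0.2431, 0.2153], E[r] = 2.5833, γ^t·E[r] = 2.325000, running G = 5.325000
t=2: π = [0.2182, 0.1111, 0.1892, 0.2593, 0.2222], E[r] = 2.5515, γ^t·E[r] = 2.066719, running G = 7.391719
t=3: π = [0.2136, 0.1084, 0.1914, 0.2617, 0.2250], E[r] = 2.5305, γ^t·E[r] = 1.844719, running G = 9.236438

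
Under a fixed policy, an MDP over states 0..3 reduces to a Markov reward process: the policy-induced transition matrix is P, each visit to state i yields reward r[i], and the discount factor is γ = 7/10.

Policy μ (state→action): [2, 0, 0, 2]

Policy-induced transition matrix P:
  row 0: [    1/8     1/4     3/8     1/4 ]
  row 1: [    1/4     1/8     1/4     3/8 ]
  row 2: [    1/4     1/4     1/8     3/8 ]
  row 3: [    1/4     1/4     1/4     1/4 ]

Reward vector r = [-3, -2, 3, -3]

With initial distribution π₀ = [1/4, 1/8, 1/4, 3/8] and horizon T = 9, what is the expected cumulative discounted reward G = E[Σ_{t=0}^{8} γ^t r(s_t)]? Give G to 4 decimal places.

t=0: π = [0.2500, 0.1250, 0.2500, 0.3750], E[r] = -1.3750, γ^t·E[r] = -1.375000, running G = -1.375000
t=1: π = [0.2188, 0.2344, 0.2500, 0.2969], E[r] = -1.2656, γ^t·E[r] = -0.885938, running G = -2.260938
t=2: π = [0.2227, 0.2207, 0.2461, 0.3105], E[r] = -1.3027, γ^t·E[r] = -0.638340, running G = -2.899277
t=3: π = [0.2222, 0.2224, 0.2471, 0.3083], E[r] = -1.2952, γ^t·E[r] = -0.444242, running G = -3.343519
t=4: π = [0.2222, 0.2222, 0.2469, 0.3087], E[r] = -1.2965, γ^t·E[r] = -0.311284, running G = -3.654804
t=5: π = [0.2222, 0.2222, 0.2469, 0.3086], E[r] = -1.2963, γ^t·E[r] = -0.217864, running G = -3.872668
t=6: π = [0.2222, 0.2222, 0.2469, 0.3086], E[r] = -1.2963, γ^t·E[r] = -0.152508, running G = -4.025176
t=7: π = [0.2222, 0.2222, 0.2469, 0.3086], E[r] = -1.2963, γ^t·E[r] = -0.106756, running G = -4.131932
t=8: π = [0.2222, 0.2222, 0.2469, 0.3086], E[r] = -1.2963, γ^t·E[r] = -0.074729, running G = -4.206660

G = -4.2067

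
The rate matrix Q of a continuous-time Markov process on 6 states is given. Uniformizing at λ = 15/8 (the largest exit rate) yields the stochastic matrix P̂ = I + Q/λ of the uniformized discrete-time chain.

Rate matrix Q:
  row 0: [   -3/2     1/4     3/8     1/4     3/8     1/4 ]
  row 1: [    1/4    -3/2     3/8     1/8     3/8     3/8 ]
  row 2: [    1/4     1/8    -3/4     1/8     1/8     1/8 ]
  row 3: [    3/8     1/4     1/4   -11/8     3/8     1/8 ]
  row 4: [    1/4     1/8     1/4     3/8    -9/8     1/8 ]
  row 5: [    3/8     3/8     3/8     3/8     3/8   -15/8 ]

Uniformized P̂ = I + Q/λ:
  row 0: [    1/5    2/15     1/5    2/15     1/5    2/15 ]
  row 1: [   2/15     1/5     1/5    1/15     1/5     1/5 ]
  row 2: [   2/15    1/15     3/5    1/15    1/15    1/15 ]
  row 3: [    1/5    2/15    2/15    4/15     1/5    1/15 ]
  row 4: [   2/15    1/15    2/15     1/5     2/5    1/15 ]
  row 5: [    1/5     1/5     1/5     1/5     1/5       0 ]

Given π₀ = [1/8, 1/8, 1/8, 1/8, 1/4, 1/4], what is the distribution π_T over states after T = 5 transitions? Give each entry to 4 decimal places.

π = [0.1595, 0.1139, 0.2920, 0.1454, 0.2024, 0.0867]

t=0: π = [0.1250, 0.1250, 0.1250, 0.1250, 0.2500, 0.2500]
t=1: π = [0.1667, 0.1333, 0.2250, 0.1667, 0.2333, 0.0750]
t=2: π = [0.1606, 0.1167, 0.2633, 0.1522, 0.2167, 0.0906]
t=3: π = [0.1602, 0.1151, 0.2807, 0.1488, 0.2082, 0.0869]
t=4: π = [0.1597, 0.1142, 0.2885, 0.1465, 0.2042, 0.0869]
t=5: π = [0.1595, 0.1139, 0.2920, 0.1454, 0.2024, 0.0867]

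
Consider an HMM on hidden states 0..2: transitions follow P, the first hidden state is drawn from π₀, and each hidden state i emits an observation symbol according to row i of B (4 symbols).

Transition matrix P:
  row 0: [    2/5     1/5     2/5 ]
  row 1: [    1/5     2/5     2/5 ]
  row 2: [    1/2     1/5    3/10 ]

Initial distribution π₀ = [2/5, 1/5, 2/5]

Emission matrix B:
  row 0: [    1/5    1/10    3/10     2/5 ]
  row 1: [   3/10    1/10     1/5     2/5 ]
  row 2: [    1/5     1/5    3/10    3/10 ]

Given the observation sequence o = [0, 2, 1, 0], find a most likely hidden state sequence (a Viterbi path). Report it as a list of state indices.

t=0: δ = [8.000e-02, 6.000e-02, 8.000e-02]  (obs o_0=0)
t=1: δ = [1.200e-02, 4.800e-03, 9.600e-03]  ψ = [2, 1, 0]  (obs o_1=2)
t=2: δ = [4.800e-04, 2.400e-04, 9.600e-04]  ψ = [0, 0, 0]  (obs o_2=1)
t=3: δ = [9.600e-05, 5.760e-05, 5.760e-05]  ψ = [2, 2, 2]  (obs o_3=0)
backtrack: best end state = 0; path = [2, 0, 2, 0]

path = [2, 0, 2, 0]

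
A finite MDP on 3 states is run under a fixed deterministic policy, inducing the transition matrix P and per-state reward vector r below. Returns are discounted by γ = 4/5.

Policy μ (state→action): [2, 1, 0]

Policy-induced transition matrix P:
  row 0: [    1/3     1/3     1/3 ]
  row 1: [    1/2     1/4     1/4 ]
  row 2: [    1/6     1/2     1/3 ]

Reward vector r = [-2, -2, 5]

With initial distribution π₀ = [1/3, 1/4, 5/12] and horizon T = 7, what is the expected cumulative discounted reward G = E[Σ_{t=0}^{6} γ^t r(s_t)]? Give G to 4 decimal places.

G = 1.3290

t=0: π = [0.3333, 0.2500, 0.4167], E[r] = 0.9167, γ^t·E[r] = 0.916667, running G = 0.916667
t=1: π = [0.3056, 0.3819, 0.3125], E[r] = 0.1875, γ^t·E[r] = 0.150000, running G = 1.066667
t=2: π = [0.3449, 0.3536, 0.3015], E[r] = 0.1105, γ^t·E[r] = 0.070741, running G = 1.137407
t=3: π = [0.3420, 0.3541, 0.3039], E[r] = 0.1271, γ^t·E[r] = 0.065062, running G = 1.202469
t=4: π = [0.3417, 0.3545, 0.3038], E[r] = 0.1268, γ^t·E[r] = 0.051923, running G = 1.254392
t=5: π = [0.3418, 0.3544, 0.3038], E[r] = 0.1266, γ^t·E[r] = 0.041471, running G = 1.295863
t=6: π = [0.3418, 0.3544, 0.3038], E[r] = 0.1266, γ^t·E[r] = 0.033183, running G = 1.329046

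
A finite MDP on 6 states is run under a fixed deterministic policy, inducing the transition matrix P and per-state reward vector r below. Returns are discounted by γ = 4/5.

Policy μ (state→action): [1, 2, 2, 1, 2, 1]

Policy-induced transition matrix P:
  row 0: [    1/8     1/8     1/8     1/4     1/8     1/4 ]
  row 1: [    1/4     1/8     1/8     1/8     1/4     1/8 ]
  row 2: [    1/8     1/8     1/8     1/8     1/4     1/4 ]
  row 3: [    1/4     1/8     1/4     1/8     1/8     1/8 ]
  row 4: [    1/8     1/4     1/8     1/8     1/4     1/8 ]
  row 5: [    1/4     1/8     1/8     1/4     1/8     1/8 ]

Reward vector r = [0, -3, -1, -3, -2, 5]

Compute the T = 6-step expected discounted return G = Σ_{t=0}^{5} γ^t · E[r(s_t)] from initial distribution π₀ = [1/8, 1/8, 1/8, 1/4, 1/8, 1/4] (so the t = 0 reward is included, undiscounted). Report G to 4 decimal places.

t=0: π = [0.1250, 0.1250, 0.1250, 0.2500, 0.1250, 0.2500], E[r] = -0.2500, γ^t·E[r] = -0.250000, running G = -0.250000
t=1: π = [0.2031, 0.1406, 0.1563, 0.1719, 0.1719, 0.1563], E[r] = -0.6563, γ^t·E[r] = -0.525000, running G = -0.775000
t=2: π = [0.1836, 0.1465, 0.1465, 0.1699, 0.1836, 0.1699], E[r] = -0.6133, γ^t·E[r] = -0.392500, running G = -1.167500
t=3: π = [0.1858, 0.1479, 0.1462, 0.1692, 0.1846, 0.1663], E[r] = -0.6355, γ^t·E[r] = -0.325375, running G = -1.492875
t=4: π = [0.1854, 0.1481, 0.1461, 0.1690, 0.1848, 0.1665], E[r] = -0.6346, γ^t·E[r] = -0.259913, running G = -1.752788
t=5: π = [0.1854, 0.1481, 0.1461, 0.1690, 0.1849, 0.1664], E[r] = -0.6349, γ^t·E[r] = -0.208060, running G = -1.960848

G = -1.9608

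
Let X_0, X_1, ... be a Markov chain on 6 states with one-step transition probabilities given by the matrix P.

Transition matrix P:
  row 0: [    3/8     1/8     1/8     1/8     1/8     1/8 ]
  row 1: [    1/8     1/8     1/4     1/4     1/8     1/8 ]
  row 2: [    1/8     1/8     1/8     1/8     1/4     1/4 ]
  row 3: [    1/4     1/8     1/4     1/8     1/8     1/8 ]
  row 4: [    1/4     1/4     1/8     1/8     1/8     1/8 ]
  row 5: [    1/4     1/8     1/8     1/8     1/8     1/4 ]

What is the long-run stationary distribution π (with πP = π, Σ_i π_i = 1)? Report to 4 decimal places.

π = [0.2423, 0.1431, 0.1608, 0.1429, 0.1451, 0.1658]

Balance equations π_j = Σ_i π_i·P[i][j]:
  π_0 = 3/8·π_0 + 1/8·π_1 + 1/8·π_2 + 1/4·π_3 + 1/4·π_4 + 1/4·π_5
  π_1 = 1/8·π_0 + 1/8·π_1 + 1/8·π_2 + 1/8·π_3 + 1/4·π_4 + 1/8·π_5
  π_2 = 1/8·π_0 + 1/4·π_1 + 1/8·π_2 + 1/4·π_3 + 1/8·π_4 + 1/8·π_5
  π_3 = 1/8·π_0 + 1/4·π_1 + 1/8·π_2 + 1/8·π_3 + 1/8·π_4 + 1/8·π_5
  π_4 = 1/8·π_0 + 1/8·π_1 + 1/4·π_2 + 1/8·π_3 + 1/8·π_4 + 1/8·π_5
  normalize: π_0 + π_1 + π_2 + π_3 + π_4 + π_5 = 1
Solving the linear system gives exactly π = [6932/28609, 585/4087, 657/4087, 584/4087, 593/4087, 4744/28609].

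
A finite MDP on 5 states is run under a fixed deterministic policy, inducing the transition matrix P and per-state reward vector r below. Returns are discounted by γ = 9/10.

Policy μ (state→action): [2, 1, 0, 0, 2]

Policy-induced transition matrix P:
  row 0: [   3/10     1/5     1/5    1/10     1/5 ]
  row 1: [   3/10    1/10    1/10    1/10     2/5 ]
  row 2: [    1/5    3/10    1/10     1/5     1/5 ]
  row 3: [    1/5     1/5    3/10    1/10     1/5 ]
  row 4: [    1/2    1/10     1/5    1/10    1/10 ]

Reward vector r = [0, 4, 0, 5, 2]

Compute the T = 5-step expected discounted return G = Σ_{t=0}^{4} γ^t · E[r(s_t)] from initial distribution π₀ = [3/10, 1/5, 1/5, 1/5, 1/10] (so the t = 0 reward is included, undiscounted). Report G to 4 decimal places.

G = 7.4301

t=0: π = [0.3000, 0.2000, 0.2000, 0.2000, 0.1000], E[r] = 2.0000, γ^t·E[r] = 2.000000, running G = 2.000000
t=1: π = [0.2800, 0.1900, 0.1800, 0.1200, 0.2300], E[r] = 1.8200, γ^t·E[r] = 1.638000, running G = 3.638000
t=2: π = [0.3160, 0.1760, 0.1750, 0.1180, 0.2150], E[r] = 1.7240, γ^t·E[r] = 1.396440, running G = 5.034440
t=3: π = [0.3137, 0.1784, 0.1767, 0.1175, 0.2137], E[r] = 1.7285, γ^t·E[r] = 1.260077, running G = 6.294517
t=4: π = [0.3133, 0.1785, 0.1762, 0.1177, 0.2143], E[r] = 1.7308, γ^t·E[r] = 1.135584, running G = 7.430101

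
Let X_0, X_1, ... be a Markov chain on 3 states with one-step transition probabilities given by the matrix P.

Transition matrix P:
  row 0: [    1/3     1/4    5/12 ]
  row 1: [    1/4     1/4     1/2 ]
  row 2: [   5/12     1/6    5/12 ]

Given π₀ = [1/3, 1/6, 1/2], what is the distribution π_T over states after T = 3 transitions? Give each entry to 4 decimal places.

t=0: π = [0.3333, 0.1667, 0.5000]
t=1: π = [0.3611, 0.2083, 0.4306]
t=2: π = [0.3519, 0.2141, 0.4340]
t=3: π = [0.3517, 0.2138, 0.4345]

π = [0.3517, 0.2138, 0.4345]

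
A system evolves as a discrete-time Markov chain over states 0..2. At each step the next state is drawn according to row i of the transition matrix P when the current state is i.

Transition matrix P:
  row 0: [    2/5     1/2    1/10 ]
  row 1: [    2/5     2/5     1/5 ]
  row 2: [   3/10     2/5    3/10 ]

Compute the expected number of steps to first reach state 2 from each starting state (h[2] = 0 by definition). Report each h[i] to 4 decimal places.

First-step conditioning: h[2] = 0; for i ≠ 2, h[i] = 1 + Σ_k P[i][k]·h[k].
  h[0] = 1 + 2/5·h[0] + 1/2·h[1]
  h[1] = 1 + 2/5·h[0] + 2/5·h[1]
Solving the 2×2 linear system over states ≠ 2 gives exactly h = [55/8, 25/4, 0] (h[2] = 0 is the target).

h = [6.8750, 6.2500, 0.0000]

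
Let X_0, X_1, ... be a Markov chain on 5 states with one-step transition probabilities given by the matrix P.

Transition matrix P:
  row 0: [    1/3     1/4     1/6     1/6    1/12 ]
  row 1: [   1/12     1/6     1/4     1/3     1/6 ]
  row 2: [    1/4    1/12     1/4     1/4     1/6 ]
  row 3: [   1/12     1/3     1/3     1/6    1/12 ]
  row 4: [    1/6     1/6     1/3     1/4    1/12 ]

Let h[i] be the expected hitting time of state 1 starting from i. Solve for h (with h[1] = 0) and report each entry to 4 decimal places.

h = [4.5802, 0.0000, 5.4372, 4.3414, 5.0848]

First-step conditioning: h[1] = 0; for i ≠ 1, h[i] = 1 + Σ_k P[i][k]·h[k].
  h[0] = 1 + 1/3·h[0] + 1/6·h[2] + 1/6·h[3] + 1/12·h[4]
  h[2] = 1 + 1/4·h[0] + 1/4·h[2] + 1/4·h[3] + 1/6·h[4]
  h[3] = 1 + 1/12·h[0] + 1/3·h[2] + 1/6·h[3] + 1/12·h[4]
  h[4] = 1 + 1/6·h[0] + 1/3·h[2] + 1/4·h[3] + 1/12·h[4]
Solving the 4×4 linear system over states ≠ 1 gives exactly h = [18408/4019, 0, 21852/4019, 17448/4019, 20436/4019] (h[1] = 0 is the target).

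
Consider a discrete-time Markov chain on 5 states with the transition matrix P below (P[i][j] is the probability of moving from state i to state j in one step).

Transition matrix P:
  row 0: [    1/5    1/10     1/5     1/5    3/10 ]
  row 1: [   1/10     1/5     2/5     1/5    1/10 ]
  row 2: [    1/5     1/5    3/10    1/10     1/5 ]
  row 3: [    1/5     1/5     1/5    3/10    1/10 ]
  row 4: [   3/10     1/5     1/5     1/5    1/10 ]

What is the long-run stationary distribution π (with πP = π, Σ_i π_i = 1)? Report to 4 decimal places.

Balance equations π_j = Σ_i π_i·P[i][j]:
  π_0 = 1/5·π_0 + 1/10·π_1 + 1/5·π_2 + 1/5·π_3 + 3/10·π_4
  π_1 = 1/10·π_0 + 1/5·π_1 + 1/5·π_2 + 1/5·π_3 + 1/5·π_4
  π_2 = 1/5·π_0 + 2/5·π_1 + 3/10·π_2 + 1/5·π_3 + 1/5·π_4
  π_3 = 1/5·π_0 + 1/5·π_1 + 1/10·π_2 + 3/10·π_3 + 1/5·π_4
  normalize: π_0 + π_1 + π_2 + π_3 + π_4 = 1
Solving the linear system gives exactly π = [867/4366, 1573/8732, 1145/4366, 843/4366, 1449/8732].

π = [0.1986, 0.1801, 0.2623, 0.1931, 0.1659]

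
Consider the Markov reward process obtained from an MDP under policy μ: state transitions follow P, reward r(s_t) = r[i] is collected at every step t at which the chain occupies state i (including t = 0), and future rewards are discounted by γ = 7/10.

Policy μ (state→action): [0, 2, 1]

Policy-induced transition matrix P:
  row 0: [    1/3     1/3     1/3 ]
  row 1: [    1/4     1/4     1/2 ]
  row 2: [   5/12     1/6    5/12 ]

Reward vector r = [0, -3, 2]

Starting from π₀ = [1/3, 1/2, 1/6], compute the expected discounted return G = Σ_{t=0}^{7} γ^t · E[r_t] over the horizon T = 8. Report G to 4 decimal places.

t=0: π = [0.3333, 0.5000, 0.1667], E[r] = -1.1667, γ^t·E[r] = -1.166667, running G = -1.166667
t=1: π = [0.3056, 0.2639, 0.4306], E[r] = 0.0694, γ^t·E[r] = 0.048611, running G = -1.118056
t=2: π = [0.3472, 0.2396, 0.4132], E[r] = 0.1076, γ^t·E[r] = 0.052743, running G = -1.065313
t=3: π = [0.3478, 0.2445, 0.4077], E[r] = 0.0819, γ^t·E[r] = 0.028087, running G = -1.037225
t=4: π = [0.3469, 0.2450, 0.4081], E[r] = 0.0811, γ^t·E[r] = 0.019470, running G = -1.017755
t=5: π = [0.3469, 0.2449, 0.4082], E[r] = 0.0816, γ^t·E[r] = 0.013719, running G = -1.004036
t=6: π = [0.3469, 0.2449, 0.4082], E[r] = 0.0816, γ^t·E[r] = 0.009605, running G = -0.994431
t=7: π = [0.3469, 0.2449, 0.4082], E[r] = 0.0816, γ^t·E[r] = 0.006723, running G = -0.987708

G = -0.9877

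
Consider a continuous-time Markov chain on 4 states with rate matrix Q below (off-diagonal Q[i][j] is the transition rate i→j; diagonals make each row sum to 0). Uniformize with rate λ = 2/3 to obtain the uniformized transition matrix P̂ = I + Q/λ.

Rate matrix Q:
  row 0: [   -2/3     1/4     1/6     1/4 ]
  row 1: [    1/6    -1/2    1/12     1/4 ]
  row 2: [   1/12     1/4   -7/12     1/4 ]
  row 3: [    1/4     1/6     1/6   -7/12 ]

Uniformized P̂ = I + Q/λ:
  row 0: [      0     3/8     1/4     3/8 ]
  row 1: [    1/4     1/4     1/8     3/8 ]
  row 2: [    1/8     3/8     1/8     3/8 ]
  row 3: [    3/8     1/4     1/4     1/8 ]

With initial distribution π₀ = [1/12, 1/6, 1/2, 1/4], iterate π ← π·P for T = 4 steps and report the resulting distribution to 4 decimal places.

t=0: π = [0.0833, 0.1667, 0.5000, 0.2500]
t=1: π = [0.1979, 0.3229, 0.1667, 0.3125]
t=2: π = [0.2188, 0.2956, 0.1888, 0.2969]
t=3: π = [0.2088, 0.3009, 0.1895, 0.3008]
t=4: π = [0.2117, 0.2998, 0.1887, 0.2998]

π = [0.2117, 0.2998, 0.1887, 0.2998]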